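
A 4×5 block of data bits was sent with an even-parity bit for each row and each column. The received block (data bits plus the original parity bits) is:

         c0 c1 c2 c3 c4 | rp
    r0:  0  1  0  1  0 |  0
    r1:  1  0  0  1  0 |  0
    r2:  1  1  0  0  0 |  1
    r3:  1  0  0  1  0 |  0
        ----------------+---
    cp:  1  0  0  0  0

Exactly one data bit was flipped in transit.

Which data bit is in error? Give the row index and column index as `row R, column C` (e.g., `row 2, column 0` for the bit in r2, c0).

row 2, column 3

Recompute each row's even parity and compare to rp:
  r0: data parity 0, sent rp 0 → ok
  r1: data parity 0, sent rp 0 → ok
  r2: data parity 0, sent rp 1 → mismatch
  r3: data parity 0, sent rp 0 → ok
Recompute each column's even parity and compare to cp:
  c0: data parity 1, sent cp 1 → ok
  c1: data parity 0, sent cp 0 → ok
  c2: data parity 0, sent cp 0 → ok
  c3: data parity 1, sent cp 0 → mismatch
  c4: data parity 0, sent cp 0 → ok
Exactly one row (r2) and one column (c3) fail → the flipped bit is at their intersection.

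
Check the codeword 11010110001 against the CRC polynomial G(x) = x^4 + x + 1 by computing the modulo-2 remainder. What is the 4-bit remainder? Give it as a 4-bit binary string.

Modulo-2 division of 11010110001 by 10011:
  pos 0: 11010 XOR 10011 = 01001
  pos 1: 10011 XOR 10011 = 00000
  pos 6: 10001 XOR 10011 = 00010
Remainder = 0010 (nonzero — an error is detected).

0010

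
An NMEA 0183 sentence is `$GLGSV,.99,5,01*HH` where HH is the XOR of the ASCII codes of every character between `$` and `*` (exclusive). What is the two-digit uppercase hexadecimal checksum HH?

7F

XOR the ASCII codes of the payload characters:
  'G' = 0x47 → acc = 0x47
  'L' = 0x4C → acc = 0x0B
  'G' = 0x47 → acc = 0x4C
  'S' = 0x53 → acc = 0x1F
  'V' = 0x56 → acc = 0x49
  ',' = 0x2C → acc = 0x65
  '.' = 0x2E → acc = 0x4B
  '9' = 0x39 → acc = 0x72
  '9' = 0x39 → acc = 0x4B
  ',' = 0x2C → acc = 0x67
  '5' = 0x35 → acc = 0x52
  ',' = 0x2C → acc = 0x7E
  '0' = 0x30 → acc = 0x4E
  '1' = 0x31 → acc = 0x7F
Checksum = 0x7F.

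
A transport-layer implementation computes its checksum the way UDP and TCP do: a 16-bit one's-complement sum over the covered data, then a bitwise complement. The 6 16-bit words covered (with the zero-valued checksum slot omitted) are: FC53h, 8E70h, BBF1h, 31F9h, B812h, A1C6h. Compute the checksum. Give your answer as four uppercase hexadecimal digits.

2D77

One's-complement addition (fold any carry out of bit 15 back into bit 0):
  0xFC53 + 0x8E70 = 0x18AC3 → wrap carry → 0x8AC4
  0x8AC4 + 0xBBF1 = 0x146B5 → wrap carry → 0x46B6
  0x46B6 + 0x31F9 = 0x078AF
  0x78AF + 0xB812 = 0x130C1 → wrap carry → 0x30C2
  0x30C2 + 0xA1C6 = 0x0D288
One's-complement sum = 0xD288.
Checksum = ~0xD288 & 0xFFFF = 0x2D77.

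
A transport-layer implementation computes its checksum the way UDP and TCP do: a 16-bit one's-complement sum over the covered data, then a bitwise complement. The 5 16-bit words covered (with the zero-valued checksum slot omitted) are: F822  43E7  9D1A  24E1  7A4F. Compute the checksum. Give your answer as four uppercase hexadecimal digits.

One's-complement addition (fold any carry out of bit 15 back into bit 0):
  0xF822 + 0x43E7 = 0x13C09 → wrap carry → 0x3C0A
  0x3C0A + 0x9D1A = 0x0D924
  0xD924 + 0x24E1 = 0x0FE05
  0xFE05 + 0x7A4F = 0x17854 → wrap carry → 0x7855
One's-complement sum = 0x7855.
Checksum = ~0x7855 & 0xFFFF = 0x87AA.

87AA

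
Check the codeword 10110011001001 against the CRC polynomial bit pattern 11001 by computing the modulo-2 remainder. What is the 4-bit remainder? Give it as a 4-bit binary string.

Modulo-2 division of 10110011001001 by 11001:
  pos 0: 10110 XOR 11001 = 01111
  pos 1: 11110 XOR 11001 = 00111
  pos 3: 11111 XOR 11001 = 00110
  pos 5: 11000 XOR 11001 = 00001
  pos 9: 11001 XOR 11001 = 00000
Remainder = 0000 (zero — the frame passes the CRC check).

0000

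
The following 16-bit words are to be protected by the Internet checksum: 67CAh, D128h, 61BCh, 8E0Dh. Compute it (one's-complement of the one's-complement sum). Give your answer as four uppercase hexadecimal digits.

D742

One's-complement addition (fold any carry out of bit 15 back into bit 0):
  0x67CA + 0xD128 = 0x138F2 → wrap carry → 0x38F3
  0x38F3 + 0x61BC = 0x09AAF
  0x9AAF + 0x8E0D = 0x128BC → wrap carry → 0x28BD
One's-complement sum = 0x28BD.
Checksum = ~0x28BD & 0xFFFF = 0xD742.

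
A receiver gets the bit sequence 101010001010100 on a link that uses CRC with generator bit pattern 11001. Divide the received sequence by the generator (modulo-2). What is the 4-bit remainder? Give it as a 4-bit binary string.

0111

Modulo-2 division of 101010001010100 by 11001:
  pos 0: 10101 XOR 11001 = 01100
  pos 1: 11000 XOR 11001 = 00001
  pos 5: 10010 XOR 11001 = 01011
  pos 6: 10111 XOR 11001 = 01110
  pos 7: 11100 XOR 11001 = 00101
  pos 9: 10110 XOR 11001 = 01111
  pos 10: 11110 XOR 11001 = 00111
Remainder = 0111 (nonzero — an error is detected).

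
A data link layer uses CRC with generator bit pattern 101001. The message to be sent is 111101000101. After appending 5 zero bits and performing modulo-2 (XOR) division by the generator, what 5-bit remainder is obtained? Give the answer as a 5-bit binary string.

Append 5 zeros: 11110100010100000. Divide by 101001 (XOR where the leading bit is 1):
  pos 0: 111101 XOR 101001 = 010100
  pos 1: 101000 XOR 101001 = 000001
  pos 6: 100101 XOR 101001 = 001100
  pos 8: 110000 XOR 101001 = 011001
  pos 9: 110010 XOR 101001 = 011011
  pos 10: 110110 XOR 101001 = 011111
  pos 11: 111110 XOR 101001 = 010111
Remainder (last 5 bits) = 10111. This is the CRC / FCS.

10111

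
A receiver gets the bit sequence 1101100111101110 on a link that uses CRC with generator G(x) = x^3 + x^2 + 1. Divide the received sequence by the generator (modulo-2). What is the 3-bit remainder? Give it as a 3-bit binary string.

Modulo-2 division of 1101100111101110 by 1101:
  pos 0: 1101 XOR 1101 = 0000
  pos 4: 1001 XOR 1101 = 0100
  pos 5: 1001 XOR 1101 = 0100
  pos 6: 1001 XOR 1101 = 0100
  pos 7: 1001 XOR 1101 = 0100
  pos 8: 1000 XOR 1101 = 0101
  pos 9: 1011 XOR 1101 = 0110
  pos 10: 1101 XOR 1101 = 0000
Remainder = 010 (nonzero — an error is detected).

010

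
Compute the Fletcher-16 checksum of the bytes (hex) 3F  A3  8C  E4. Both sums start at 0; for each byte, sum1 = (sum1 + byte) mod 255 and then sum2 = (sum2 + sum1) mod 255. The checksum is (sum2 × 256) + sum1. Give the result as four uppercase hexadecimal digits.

E554

Running sums (mod 255):
  after byte 0 (3F): sum1=63, sum2=63
  after byte 1 (A3): sum1=226, sum2=34
  after byte 2 (8C): sum1=111, sum2=145
  after byte 3 (E4): sum1=84, sum2=229
Checksum = sum2·256 + sum1 = 229·256 + 84 = 58708 = 0xE554.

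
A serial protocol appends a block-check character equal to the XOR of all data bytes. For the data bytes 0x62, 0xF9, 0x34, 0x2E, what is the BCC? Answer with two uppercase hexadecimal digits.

81

XOR the bytes together:
  start with 0x62
  0x62 ⊕ 0xF9 = 0x9B
  0x9B ⊕ 0x34 = 0xAF
  0xAF ⊕ 0x2E = 0x81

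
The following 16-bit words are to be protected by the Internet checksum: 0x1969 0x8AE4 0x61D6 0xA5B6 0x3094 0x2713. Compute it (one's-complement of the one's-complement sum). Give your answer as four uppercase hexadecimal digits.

One's-complement addition (fold any carry out of bit 15 back into bit 0):
  0x1969 + 0x8AE4 = 0x0A44D
  0xA44D + 0x61D6 = 0x10623 → wrap carry → 0x0624
  0x0624 + 0xA5B6 = 0x0ABDA
  0xABDA + 0x3094 = 0x0DC6E
  0xDC6E + 0x2713 = 0x10381 → wrap carry → 0x0382
One's-complement sum = 0x0382.
Checksum = ~0x0382 & 0xFFFF = 0xFC7D.

FC7D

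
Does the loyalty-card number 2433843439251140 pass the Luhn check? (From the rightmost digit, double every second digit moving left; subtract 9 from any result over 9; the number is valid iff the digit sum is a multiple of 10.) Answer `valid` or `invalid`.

invalid

From the right, keep odd positions and double even positions (subtract 9 from any doubled value over 9):
  doubled (positions 2,4,...): 8 2 4 6 6 7 6 4 → sum 43
  kept (positions 1,3,...): 0 1 5 9 4 4 3 4 → sum 30
Total = 73.
73 mod 10 = 3, so the number is invalid.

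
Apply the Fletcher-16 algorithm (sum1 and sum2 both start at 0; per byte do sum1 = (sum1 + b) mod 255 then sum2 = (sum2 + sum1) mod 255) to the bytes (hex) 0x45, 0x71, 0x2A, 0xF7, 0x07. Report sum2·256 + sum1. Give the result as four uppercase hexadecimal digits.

Running sums (mod 255):
  after byte 0 (0x45): sum1=69, sum2=69
  after byte 1 (0x71): sum1=182, sum2=251
  after byte 2 (0x2A): sum1=224, sum2=220
  after byte 3 (0xF7): sum1=216, sum2=181
  after byte 4 (0x07): sum1=223, sum2=149
Checksum = sum2·256 + sum1 = 149·256 + 223 = 38367 = 0x95DF.

95DF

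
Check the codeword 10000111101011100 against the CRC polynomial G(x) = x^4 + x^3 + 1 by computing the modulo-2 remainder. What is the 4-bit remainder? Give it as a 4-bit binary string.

0100

Modulo-2 division of 10000111101011100 by 11001:
  pos 0: 10000 XOR 11001 = 01001
  pos 1: 10011 XOR 11001 = 01010
  pos 2: 10101 XOR 11001 = 01100
  pos 3: 11001 XOR 11001 = 00000
  pos 8: 10101 XOR 11001 = 01100
  pos 9: 11001 XOR 11001 = 00000
Remainder = 0100 (nonzero — an error is detected).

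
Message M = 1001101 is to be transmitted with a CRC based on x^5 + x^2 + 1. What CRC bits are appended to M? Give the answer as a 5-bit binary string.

Append 5 zeros: 100110100000. Divide by 100101 (XOR where the leading bit is 1):
  pos 0: 100110 XOR 100101 = 000011
  pos 4: 111000 XOR 100101 = 011101
  pos 5: 111010 XOR 100101 = 011111
  pos 6: 111110 XOR 100101 = 011011
Remainder (last 5 bits) = 11011. This is the CRC / FCS.

11011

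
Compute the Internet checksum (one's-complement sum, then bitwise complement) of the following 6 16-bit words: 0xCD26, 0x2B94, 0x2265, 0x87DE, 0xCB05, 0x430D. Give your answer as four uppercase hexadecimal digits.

One's-complement addition (fold any carry out of bit 15 back into bit 0):
  0xCD26 + 0x2B94 = 0x0F8BA
  0xF8BA + 0x2265 = 0x11B1F → wrap carry → 0x1B20
  0x1B20 + 0x87DE = 0x0A2FE
  0xA2FE + 0xCB05 = 0x16E03 → wrap carry → 0x6E04
  0x6E04 + 0x430D = 0x0B111
One's-complement sum = 0xB111.
Checksum = ~0xB111 & 0xFFFF = 0x4EEE.

4EEE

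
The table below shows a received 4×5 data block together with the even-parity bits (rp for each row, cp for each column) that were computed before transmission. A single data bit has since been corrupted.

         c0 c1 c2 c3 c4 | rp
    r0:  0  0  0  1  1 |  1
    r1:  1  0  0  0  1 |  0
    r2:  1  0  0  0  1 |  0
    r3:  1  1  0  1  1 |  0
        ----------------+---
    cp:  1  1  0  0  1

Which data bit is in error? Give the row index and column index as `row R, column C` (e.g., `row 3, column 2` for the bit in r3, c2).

row 0, column 4

Recompute each row's even parity and compare to rp:
  r0: data parity 0, sent rp 1 → mismatch
  r1: data parity 0, sent rp 0 → ok
  r2: data parity 0, sent rp 0 → ok
  r3: data parity 0, sent rp 0 → ok
Recompute each column's even parity and compare to cp:
  c0: data parity 1, sent cp 1 → ok
  c1: data parity 1, sent cp 1 → ok
  c2: data parity 0, sent cp 0 → ok
  c3: data parity 0, sent cp 0 → ok
  c4: data parity 0, sent cp 1 → mismatch
Exactly one row (r0) and one column (c4) fail → the flipped bit is at their intersection.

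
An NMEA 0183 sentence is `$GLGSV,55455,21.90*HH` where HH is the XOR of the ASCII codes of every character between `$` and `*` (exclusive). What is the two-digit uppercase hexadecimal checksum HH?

XOR the ASCII codes of the payload characters:
  'G' = 0x47 → acc = 0x47
  'L' = 0x4C → acc = 0x0B
  'G' = 0x47 → acc = 0x4C
  'S' = 0x53 → acc = 0x1F
  'V' = 0x56 → acc = 0x49
  ',' = 0x2C → acc = 0x65
  '5' = 0x35 → acc = 0x50
  '5' = 0x35 → acc = 0x65
  '4' = 0x34 → acc = 0x51
  '5' = 0x35 → acc = 0x64
  '5' = 0x35 → acc = 0x51
  ',' = 0x2C → acc = 0x7D
  '2' = 0x32 → acc = 0x4F
  '1' = 0x31 → acc = 0x7E
  '.' = 0x2E → acc = 0x50
  '9' = 0x39 → acc = 0x69
  '0' = 0x30 → acc = 0x59
Checksum = 0x59.

59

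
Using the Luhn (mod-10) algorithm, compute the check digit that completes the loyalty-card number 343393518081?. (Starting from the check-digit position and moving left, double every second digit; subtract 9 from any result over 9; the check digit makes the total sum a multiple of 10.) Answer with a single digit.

0

Partial digits right→left: 1 8 0 8 1 5 3 9 3 3 4 3
Double every second digit counting from the check-digit position (so the 1st, 3rd, 5th, ... of the partial from the right).
  doubled (with −9 where >9): 2 0 2 6 6 8 → sum 24
  kept as-is: 8 8 5 9 3 3 → sum 36
Total = 24 + 36 = 60.
Check digit = (10 − (60 mod 10)) mod 10 = 0.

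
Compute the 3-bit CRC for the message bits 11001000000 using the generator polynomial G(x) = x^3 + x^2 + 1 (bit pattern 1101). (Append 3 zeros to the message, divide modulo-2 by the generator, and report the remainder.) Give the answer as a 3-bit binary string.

001

Append 3 zeros: 11001000000000. Divide by 1101 (XOR where the leading bit is 1):
  pos 0: 1100 XOR 1101 = 0001
  pos 3: 1100 XOR 1101 = 0001
  pos 6: 1000 XOR 1101 = 0101
  pos 7: 1010 XOR 1101 = 0111
  pos 8: 1110 XOR 1101 = 0011
  pos 10: 1100 XOR 1101 = 0001
Remainder (last 3 bits) = 001. This is the CRC / FCS.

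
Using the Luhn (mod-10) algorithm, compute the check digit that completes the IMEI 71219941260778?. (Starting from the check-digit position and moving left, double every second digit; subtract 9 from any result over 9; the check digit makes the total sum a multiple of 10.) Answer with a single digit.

Partial digits right→left: 8 7 7 0 6 2 1 4 9 9 1 2 1 7
Double every second digit counting from the check-digit position (so the 1st, 3rd, 5th, ... of the partial from the right).
  doubled (with −9 where >9): 7 5 3 2 9 2 2 → sum 30
  kept as-is: 7 0 2 4 9 2 7 → sum 31
Total = 30 + 31 = 61.
Check digit = (10 − (61 mod 10)) mod 10 = 9.

9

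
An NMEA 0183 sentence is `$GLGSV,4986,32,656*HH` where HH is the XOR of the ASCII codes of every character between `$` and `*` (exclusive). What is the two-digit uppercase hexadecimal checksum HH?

XOR the ASCII codes of the payload characters:
  'G' = 0x47 → acc = 0x47
  'L' = 0x4C → acc = 0x0B
  'G' = 0x47 → acc = 0x4C
  'S' = 0x53 → acc = 0x1F
  'V' = 0x56 → acc = 0x49
  ',' = 0x2C → acc = 0x65
  '4' = 0x34 → acc = 0x51
  '9' = 0x39 → acc = 0x68
  '8' = 0x38 → acc = 0x50
  '6' = 0x36 → acc = 0x66
  ',' = 0x2C → acc = 0x4A
  '3' = 0x33 → acc = 0x79
  '2' = 0x32 → acc = 0x4B
  ',' = 0x2C → acc = 0x67
  '6' = 0x36 → acc = 0x51
  '5' = 0x35 → acc = 0x64
  '6' = 0x36 → acc = 0x52
Checksum = 0x52.

52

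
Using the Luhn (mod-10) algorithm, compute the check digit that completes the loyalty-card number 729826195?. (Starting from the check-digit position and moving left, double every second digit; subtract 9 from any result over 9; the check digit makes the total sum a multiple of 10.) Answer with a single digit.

4

Partial digits right→left: 5 9 1 6 2 8 9 2 7
Double every second digit counting from the check-digit position (so the 1st, 3rd, 5th, ... of the partial from the right).
  doubled (with −9 where >9): 1 2 4 9 5 → sum 21
  kept as-is: 9 6 8 2 → sum 25
Total = 21 + 25 = 46.
Check digit = (10 − (46 mod 10)) mod 10 = 4.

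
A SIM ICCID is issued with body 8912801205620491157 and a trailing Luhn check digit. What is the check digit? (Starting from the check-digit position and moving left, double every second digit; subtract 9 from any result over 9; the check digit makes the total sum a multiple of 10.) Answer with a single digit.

Partial digits right→left: 7 5 1 1 9 4 0 2 6 5 0 2 1 0 8 2 1 9 8
Double every second digit counting from the check-digit position (so the 1st, 3rd, 5th, ... of the partial from the right).
  doubled (with −9 where >9): 5 2 9 0 3 0 2 7 2 7 → sum 37
  kept as-is: 5 1 4 2 5 2 0 2 9 → sum 30
Total = 37 + 30 = 67.
Check digit = (10 − (67 mod 10)) mod 10 = 3.

3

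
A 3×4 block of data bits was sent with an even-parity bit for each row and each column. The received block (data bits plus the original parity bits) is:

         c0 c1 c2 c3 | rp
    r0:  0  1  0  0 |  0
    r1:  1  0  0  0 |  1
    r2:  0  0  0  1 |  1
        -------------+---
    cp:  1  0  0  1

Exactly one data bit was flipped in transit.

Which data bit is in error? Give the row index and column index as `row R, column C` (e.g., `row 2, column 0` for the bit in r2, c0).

Recompute each row's even parity and compare to rp:
  r0: data parity 1, sent rp 0 → mismatch
  r1: data parity 1, sent rp 1 → ok
  r2: data parity 1, sent rp 1 → ok
Recompute each column's even parity and compare to cp:
  c0: data parity 1, sent cp 1 → ok
  c1: data parity 1, sent cp 0 → mismatch
  c2: data parity 0, sent cp 0 → ok
  c3: data parity 1, sent cp 1 → ok
Exactly one row (r0) and one column (c1) fail → the flipped bit is at their intersection.

row 0, column 1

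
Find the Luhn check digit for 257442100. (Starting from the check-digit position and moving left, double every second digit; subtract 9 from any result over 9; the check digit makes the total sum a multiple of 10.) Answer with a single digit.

Partial digits right→left: 0 0 1 2 4 4 7 5 2
Double every second digit counting from the check-digit position (so the 1st, 3rd, 5th, ... of the partial from the right).
  doubled (with −9 where >9): 0 2 8 5 4 → sum 19
  kept as-is: 0 2 4 5 → sum 11
Total = 19 + 11 = 30.
Check digit = (10 − (30 mod 10)) mod 10 = 0.

0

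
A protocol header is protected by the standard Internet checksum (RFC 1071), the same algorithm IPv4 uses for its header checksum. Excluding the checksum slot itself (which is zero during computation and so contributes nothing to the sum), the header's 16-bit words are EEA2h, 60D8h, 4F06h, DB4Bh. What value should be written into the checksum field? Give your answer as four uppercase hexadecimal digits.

8632

One's-complement addition (fold any carry out of bit 15 back into bit 0):
  0xEEA2 + 0x60D8 = 0x14F7A → wrap carry → 0x4F7B
  0x4F7B + 0x4F06 = 0x09E81
  0x9E81 + 0xDB4B = 0x179CC → wrap carry → 0x79CD
One's-complement sum = 0x79CD.
Checksum = ~0x79CD & 0xFFFF = 0x8632.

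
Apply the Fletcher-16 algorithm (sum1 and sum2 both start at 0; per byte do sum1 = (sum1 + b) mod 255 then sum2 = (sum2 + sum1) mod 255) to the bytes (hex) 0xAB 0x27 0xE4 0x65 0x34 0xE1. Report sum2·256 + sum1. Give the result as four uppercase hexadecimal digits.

Running sums (mod 255):
  after byte 0 (0xAB): sum1=171, sum2=171
  after byte 1 (0x27): sum1=210, sum2=126
  after byte 2 (0xE4): sum1=183, sum2=54
  after byte 3 (0x65): sum1=29, sum2=83
  after byte 4 (0x34): sum1=81, sum2=164
  after byte 5 (0xE1): sum1=51, sum2=215
Checksum = sum2·256 + sum1 = 215·256 + 51 = 55091 = 0xD733.

D733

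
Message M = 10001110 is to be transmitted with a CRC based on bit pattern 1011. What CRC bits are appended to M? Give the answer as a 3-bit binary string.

Append 3 zeros: 10001110000. Divide by 1011 (XOR where the leading bit is 1):
  pos 0: 1000 XOR 1011 = 0011
  pos 2: 1111 XOR 1011 = 0100
  pos 3: 1001 XOR 1011 = 0010
  pos 5: 1000 XOR 1011 = 0011
  pos 7: 1100 XOR 1011 = 0111
Remainder (last 3 bits) = 111. This is the CRC / FCS.

111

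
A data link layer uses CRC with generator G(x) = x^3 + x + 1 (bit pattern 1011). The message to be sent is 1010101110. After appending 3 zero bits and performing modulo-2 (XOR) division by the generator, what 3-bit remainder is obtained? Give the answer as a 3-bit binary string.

010

Append 3 zeros: 1010101110000. Divide by 1011 (XOR where the leading bit is 1):
  pos 0: 1010 XOR 1011 = 0001
  pos 3: 1101 XOR 1011 = 0110
  pos 4: 1101 XOR 1011 = 0110
  pos 5: 1101 XOR 1011 = 0110
  pos 6: 1100 XOR 1011 = 0111
  pos 7: 1110 XOR 1011 = 0101
  pos 8: 1010 XOR 1011 = 0001
Remainder (last 3 bits) = 010. This is the CRC / FCS.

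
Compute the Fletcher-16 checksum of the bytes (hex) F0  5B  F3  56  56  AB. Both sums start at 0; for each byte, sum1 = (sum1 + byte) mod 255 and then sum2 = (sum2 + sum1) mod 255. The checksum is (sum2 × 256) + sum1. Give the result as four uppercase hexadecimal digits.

Running sums (mod 255):
  after byte 0 (F0): sum1=240, sum2=240
  after byte 1 (5B): sum1=76, sum2=61
  after byte 2 (F3): sum1=64, sum2=125
  after byte 3 (56): sum1=150, sum2=20
  after byte 4 (56): sum1=236, sum2=1
  after byte 5 (AB): sum1=152, sum2=153
Checksum = sum2·256 + sum1 = 153·256 + 152 = 39320 = 0x9998.

9998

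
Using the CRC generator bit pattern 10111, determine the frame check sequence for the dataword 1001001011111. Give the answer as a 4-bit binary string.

0110

Append 4 zeros: 10010010111110000. Divide by 10111 (XOR where the leading bit is 1):
  pos 0: 10010 XOR 10111 = 00101
  pos 2: 10101 XOR 10111 = 00010
  pos 5: 10011 XOR 10111 = 00100
  pos 7: 10011 XOR 10111 = 00100
  pos 9: 10010 XOR 10111 = 00101
  pos 11: 10100 XOR 10111 = 00011
Remainder (last 4 bits) = 0110. This is the CRC / FCS.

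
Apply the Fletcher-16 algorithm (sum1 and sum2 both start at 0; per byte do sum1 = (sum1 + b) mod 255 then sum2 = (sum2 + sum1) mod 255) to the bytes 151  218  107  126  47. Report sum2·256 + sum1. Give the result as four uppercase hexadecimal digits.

CF8B

Running sums (mod 255):
  after byte 0 (151): sum1=151, sum2=151
  after byte 1 (218): sum1=114, sum2=10
  after byte 2 (107): sum1=221, sum2=231
  after byte 3 (126): sum1=92, sum2=68
  after byte 4 (47): sum1=139, sum2=207
Checksum = sum2·256 + sum1 = 207·256 + 139 = 53131 = 0xCF8B.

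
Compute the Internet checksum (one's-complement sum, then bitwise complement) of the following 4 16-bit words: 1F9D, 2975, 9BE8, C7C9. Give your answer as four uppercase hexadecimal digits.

One's-complement addition (fold any carry out of bit 15 back into bit 0):
  0x1F9D + 0x2975 = 0x04912
  0x4912 + 0x9BE8 = 0x0E4FA
  0xE4FA + 0xC7C9 = 0x1ACC3 → wrap carry → 0xACC4
One's-complement sum = 0xACC4.
Checksum = ~0xACC4 & 0xFFFF = 0x533B.

533B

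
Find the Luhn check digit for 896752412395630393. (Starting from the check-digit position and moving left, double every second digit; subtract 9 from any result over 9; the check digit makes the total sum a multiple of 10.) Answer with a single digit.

6

Partial digits right→left: 3 9 3 0 3 6 5 9 3 2 1 4 2 5 7 6 9 8
Double every second digit counting from the check-digit position (so the 1st, 3rd, 5th, ... of the partial from the right).
  doubled (with −9 where >9): 6 6 6 1 6 2 4 5 9 → sum 45
  kept as-is: 9 0 6 9 2 4 5 6 8 → sum 49
Total = 45 + 49 = 94.
Check digit = (10 − (94 mod 10)) mod 10 = 6.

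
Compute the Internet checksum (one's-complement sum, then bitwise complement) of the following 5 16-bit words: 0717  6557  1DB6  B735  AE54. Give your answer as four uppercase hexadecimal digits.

One's-complement addition (fold any carry out of bit 15 back into bit 0):
  0x0717 + 0x6557 = 0x06C6E
  0x6C6E + 0x1DB6 = 0x08A24
  0x8A24 + 0xB735 = 0x14159 → wrap carry → 0x415A
  0x415A + 0xAE54 = 0x0EFAE
One's-complement sum = 0xEFAE.
Checksum = ~0xEFAE & 0xFFFF = 0x1051.

1051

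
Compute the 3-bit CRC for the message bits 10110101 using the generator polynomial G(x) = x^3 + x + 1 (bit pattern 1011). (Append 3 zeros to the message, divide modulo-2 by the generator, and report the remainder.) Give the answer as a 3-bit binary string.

Append 3 zeros: 10110101000. Divide by 1011 (XOR where the leading bit is 1):
  pos 0: 1011 XOR 1011 = 0000
  pos 5: 1010 XOR 1011 = 0001
Remainder (last 3 bits) = 100. This is the CRC / FCS.

100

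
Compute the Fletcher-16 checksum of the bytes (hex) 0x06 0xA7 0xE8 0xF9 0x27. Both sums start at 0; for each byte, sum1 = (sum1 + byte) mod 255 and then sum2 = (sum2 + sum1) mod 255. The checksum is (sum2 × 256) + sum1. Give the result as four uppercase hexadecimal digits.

Running sums (mod 255):
  after byte 0 (0x06): sum1=6, sum2=6
  after byte 1 (0xA7): sum1=173, sum2=179
  after byte 2 (0xE8): sum1=150, sum2=74
  after byte 3 (0xF9): sum1=144, sum2=218
  after byte 4 (0x27): sum1=183, sum2=146
Checksum = sum2·256 + sum1 = 146·256 + 183 = 37559 = 0x92B7.

92B7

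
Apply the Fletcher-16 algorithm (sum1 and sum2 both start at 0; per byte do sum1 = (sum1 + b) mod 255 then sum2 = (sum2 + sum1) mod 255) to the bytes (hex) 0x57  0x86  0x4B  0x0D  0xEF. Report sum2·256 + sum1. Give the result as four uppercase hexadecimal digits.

Running sums (mod 255):
  after byte 0 (0x57): sum1=87, sum2=87
  after byte 1 (0x86): sum1=221, sum2=53
  after byte 2 (0x4B): sum1=41, sum2=94
  after byte 3 (0x0D): sum1=54, sum2=148
  after byte 4 (0xEF): sum1=38, sum2=186
Checksum = sum2·256 + sum1 = 186·256 + 38 = 47654 = 0xBA26.

BA26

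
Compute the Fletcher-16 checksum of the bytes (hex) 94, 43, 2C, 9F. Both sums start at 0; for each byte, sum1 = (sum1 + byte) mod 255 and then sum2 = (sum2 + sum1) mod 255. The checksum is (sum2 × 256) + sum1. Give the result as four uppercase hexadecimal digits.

14A3

Running sums (mod 255):
  after byte 0 (94): sum1=148, sum2=148
  after byte 1 (43): sum1=215, sum2=108
  after byte 2 (2C): sum1=4, sum2=112
  after byte 3 (9F): sum1=163, sum2=20
Checksum = sum2·256 + sum1 = 20·256 + 163 = 5283 = 0x14A3.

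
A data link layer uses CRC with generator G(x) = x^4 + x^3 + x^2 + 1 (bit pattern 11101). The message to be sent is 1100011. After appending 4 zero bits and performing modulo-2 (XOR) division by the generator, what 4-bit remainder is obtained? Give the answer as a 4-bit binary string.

Append 4 zeros: 11000110000. Divide by 11101 (XOR where the leading bit is 1):
  pos 0: 11000 XOR 11101 = 00101
  pos 2: 10111 XOR 11101 = 01010
  pos 3: 10100 XOR 11101 = 01001
  pos 4: 10010 XOR 11101 = 01111
  pos 5: 11110 XOR 11101 = 00011
Remainder (last 4 bits) = 0110. This is the CRC / FCS.

0110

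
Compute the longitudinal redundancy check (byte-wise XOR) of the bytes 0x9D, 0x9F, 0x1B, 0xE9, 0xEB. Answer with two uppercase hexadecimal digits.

XOR the bytes together:
  start with 0x9D
  0x9D ⊕ 0x9F = 0x02
  0x02 ⊕ 0x1B = 0x19
  0x19 ⊕ 0xE9 = 0xF0
  0xF0 ⊕ 0xEB = 0x1B

1B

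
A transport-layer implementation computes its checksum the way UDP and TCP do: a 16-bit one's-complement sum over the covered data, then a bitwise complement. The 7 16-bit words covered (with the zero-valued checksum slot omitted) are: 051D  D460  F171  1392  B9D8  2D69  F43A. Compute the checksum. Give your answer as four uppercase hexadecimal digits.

4601

One's-complement addition (fold any carry out of bit 15 back into bit 0):
  0x051D + 0xD460 = 0x0D97D
  0xD97D + 0xF171 = 0x1CAEE → wrap carry → 0xCAEF
  0xCAEF + 0x1392 = 0x0DE81
  0xDE81 + 0xB9D8 = 0x19859 → wrap carry → 0x985A
  0x985A + 0x2D69 = 0x0C5C3
  0xC5C3 + 0xF43A = 0x1B9FD → wrap carry → 0xB9FE
One's-complement sum = 0xB9FE.
Checksum = ~0xB9FE & 0xFFFF = 0x4601.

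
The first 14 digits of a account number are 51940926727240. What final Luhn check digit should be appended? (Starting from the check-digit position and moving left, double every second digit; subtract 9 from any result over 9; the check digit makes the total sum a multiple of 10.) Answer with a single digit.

6

Partial digits right→left: 0 4 2 7 2 7 6 2 9 0 4 9 1 5
Double every second digit counting from the check-digit position (so the 1st, 3rd, 5th, ... of the partial from the right).
  doubled (with −9 where >9): 0 4 4 3 9 8 2 → sum 30
  kept as-is: 4 7 7 2 0 9 5 → sum 34
Total = 30 + 34 = 64.
Check digit = (10 − (64 mod 10)) mod 10 = 6.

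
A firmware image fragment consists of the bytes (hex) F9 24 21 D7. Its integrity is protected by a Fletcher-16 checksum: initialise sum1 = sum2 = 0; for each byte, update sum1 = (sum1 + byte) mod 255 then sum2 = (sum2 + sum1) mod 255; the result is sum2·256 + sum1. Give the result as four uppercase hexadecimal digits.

Running sums (mod 255):
  after byte 0 (F9): sum1=249, sum2=249
  after byte 1 (24): sum1=30, sum2=24
  after byte 2 (21): sum1=63, sum2=87
  after byte 3 (D7): sum1=23, sum2=110
Checksum = sum2·256 + sum1 = 110·256 + 23 = 28183 = 0x6E17.

6E17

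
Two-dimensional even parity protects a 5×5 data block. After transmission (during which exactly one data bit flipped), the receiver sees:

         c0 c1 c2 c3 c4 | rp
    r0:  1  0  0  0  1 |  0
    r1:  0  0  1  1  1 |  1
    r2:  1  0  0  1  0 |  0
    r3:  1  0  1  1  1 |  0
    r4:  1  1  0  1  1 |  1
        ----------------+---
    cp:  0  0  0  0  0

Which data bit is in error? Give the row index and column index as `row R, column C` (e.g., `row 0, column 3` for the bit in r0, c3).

row 4, column 1

Recompute each row's even parity and compare to rp:
  r0: data parity 0, sent rp 0 → ok
  r1: data parity 1, sent rp 1 → ok
  r2: data parity 0, sent rp 0 → ok
  r3: data parity 0, sent rp 0 → ok
  r4: data parity 0, sent rp 1 → mismatch
Recompute each column's even parity and compare to cp:
  c0: data parity 0, sent cp 0 → ok
  c1: data parity 1, sent cp 0 → mismatch
  c2: data parity 0, sent cp 0 → ok
  c3: data parity 0, sent cp 0 → ok
  c4: data parity 0, sent cp 0 → ok
Exactly one row (r4) and one column (c1) fail → the flipped bit is at their intersection.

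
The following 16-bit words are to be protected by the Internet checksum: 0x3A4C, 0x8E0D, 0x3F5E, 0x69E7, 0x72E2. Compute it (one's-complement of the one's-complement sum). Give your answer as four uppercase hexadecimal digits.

1B7E

One's-complement addition (fold any carry out of bit 15 back into bit 0):
  0x3A4C + 0x8E0D = 0x0C859
  0xC859 + 0x3F5E = 0x107B7 → wrap carry → 0x07B8
  0x07B8 + 0x69E7 = 0x0719F
  0x719F + 0x72E2 = 0x0E481
One's-complement sum = 0xE481.
Checksum = ~0xE481 & 0xFFFF = 0x1B7E.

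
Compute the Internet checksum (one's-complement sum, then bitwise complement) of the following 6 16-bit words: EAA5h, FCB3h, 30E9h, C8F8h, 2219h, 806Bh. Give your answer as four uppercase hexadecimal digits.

7C3F

One's-complement addition (fold any carry out of bit 15 back into bit 0):
  0xEAA5 + 0xFCB3 = 0x1E758 → wrap carry → 0xE759
  0xE759 + 0x30E9 = 0x11842 → wrap carry → 0x1843
  0x1843 + 0xC8F8 = 0x0E13B
  0xE13B + 0x2219 = 0x10354 → wrap carry → 0x0355
  0x0355 + 0x806B = 0x083C0
One's-complement sum = 0x83C0.
Checksum = ~0x83C0 & 0xFFFF = 0x7C3F.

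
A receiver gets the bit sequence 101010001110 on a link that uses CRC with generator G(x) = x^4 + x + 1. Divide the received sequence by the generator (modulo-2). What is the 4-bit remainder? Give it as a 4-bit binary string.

Modulo-2 division of 101010001110 by 10011:
  pos 0: 10101 XOR 10011 = 00110
  pos 2: 11000 XOR 10011 = 01011
  pos 3: 10110 XOR 10011 = 00101
  pos 5: 10111 XOR 10011 = 00100
  pos 7: 10010 XOR 10011 = 00001
Remainder = 0001 (nonzero — an error is detected).

0001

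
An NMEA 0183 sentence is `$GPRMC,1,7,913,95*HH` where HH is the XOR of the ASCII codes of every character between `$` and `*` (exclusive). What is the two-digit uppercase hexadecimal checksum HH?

XOR the ASCII codes of the payload characters:
  'G' = 0x47 → acc = 0x47
  'P' = 0x50 → acc = 0x17
  'R' = 0x52 → acc = 0x45
  'M' = 0x4D → acc = 0x08
  'C' = 0x43 → acc = 0x4B
  ',' = 0x2C → acc = 0x67
  '1' = 0x31 → acc = 0x56
  ',' = 0x2C → acc = 0x7A
  '7' = 0x37 → acc = 0x4D
  ',' = 0x2C → acc = 0x61
  '9' = 0x39 → acc = 0x58
  '1' = 0x31 → acc = 0x69
  '3' = 0x33 → acc = 0x5A
  ',' = 0x2C → acc = 0x76
  '9' = 0x39 → acc = 0x4F
  '5' = 0x35 → acc = 0x7A
Checksum = 0x7A.

7A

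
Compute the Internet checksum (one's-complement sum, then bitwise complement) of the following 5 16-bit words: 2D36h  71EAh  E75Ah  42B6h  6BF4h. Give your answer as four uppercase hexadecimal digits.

CAD9

One's-complement addition (fold any carry out of bit 15 back into bit 0):
  0x2D36 + 0x71EA = 0x09F20
  0x9F20 + 0xE75A = 0x1867A → wrap carry → 0x867B
  0x867B + 0x42B6 = 0x0C931
  0xC931 + 0x6BF4 = 0x13525 → wrap carry → 0x3526
One's-complement sum = 0x3526.
Checksum = ~0x3526 & 0xFFFF = 0xCAD9.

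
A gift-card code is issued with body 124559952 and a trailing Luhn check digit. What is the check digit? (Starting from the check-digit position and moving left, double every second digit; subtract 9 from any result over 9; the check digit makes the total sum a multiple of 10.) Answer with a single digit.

Partial digits right→left: 2 5 9 9 5 5 4 2 1
Double every second digit counting from the check-digit position (so the 1st, 3rd, 5th, ... of the partial from the right).
  doubled (with −9 where >9): 4 9 1 8 2 → sum 24
  kept as-is: 5 9 5 2 → sum 21
Total = 24 + 21 = 45.
Check digit = (10 − (45 mod 10)) mod 10 = 5.

5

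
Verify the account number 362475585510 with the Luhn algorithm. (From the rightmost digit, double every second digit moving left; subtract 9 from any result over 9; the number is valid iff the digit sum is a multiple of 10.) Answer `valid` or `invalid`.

invalid

From the right, keep odd positions and double even positions (subtract 9 from any doubled value over 9):
  doubled (positions 2,4,...): 2 1 1 5 4 6 → sum 19
  kept (positions 1,3,...): 0 5 8 5 4 6 → sum 28
Total = 47.
47 mod 10 = 7, so the number is invalid.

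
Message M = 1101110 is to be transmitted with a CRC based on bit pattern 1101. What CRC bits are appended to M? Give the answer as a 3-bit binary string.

100

Append 3 zeros: 1101110000. Divide by 1101 (XOR where the leading bit is 1):
  pos 0: 1101 XOR 1101 = 0000
  pos 4: 1100 XOR 1101 = 0001
Remainder (last 3 bits) = 100. This is the CRC / FCS.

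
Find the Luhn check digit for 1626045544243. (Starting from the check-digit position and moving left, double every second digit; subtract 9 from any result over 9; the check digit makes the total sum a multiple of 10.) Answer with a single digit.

Partial digits right→left: 3 4 2 4 4 5 5 4 0 6 2 6 1
Double every second digit counting from the check-digit position (so the 1st, 3rd, 5th, ... of the partial from the right).
  doubled (with −9 where >9): 6 4 8 1 0 4 2 → sum 25
  kept as-is: 4 4 5 4 6 6 → sum 29
Total = 25 + 29 = 54.
Check digit = (10 − (54 mod 10)) mod 10 = 6.

6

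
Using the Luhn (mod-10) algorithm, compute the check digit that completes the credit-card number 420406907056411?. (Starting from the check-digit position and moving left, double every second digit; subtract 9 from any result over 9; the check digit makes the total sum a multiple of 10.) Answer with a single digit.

8

Partial digits right→left: 1 1 4 6 5 0 7 0 9 6 0 4 0 2 4
Double every second digit counting from the check-digit position (so the 1st, 3rd, 5th, ... of the partial from the right).
  doubled (with −9 where >9): 2 8 1 5 9 0 0 8 → sum 33
  kept as-is: 1 6 0 0 6 4 2 → sum 19
Total = 33 + 19 = 52.
Check digit = (10 − (52 mod 10)) mod 10 = 8.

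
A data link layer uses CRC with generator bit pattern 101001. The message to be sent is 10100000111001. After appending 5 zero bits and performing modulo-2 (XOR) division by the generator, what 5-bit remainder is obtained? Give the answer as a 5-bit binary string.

01000

Append 5 zeros: 1010000011100100000. Divide by 101001 (XOR where the leading bit is 1):
  pos 0: 101000 XOR 101001 = 000001
  pos 5: 100111 XOR 101001 = 001110
  pos 7: 111000 XOR 101001 = 010001
  pos 8: 100011 XOR 101001 = 001010
  pos 10: 101000 XOR 101001 = 000001
Remainder (last 5 bits) = 01000. This is the CRC / FCS.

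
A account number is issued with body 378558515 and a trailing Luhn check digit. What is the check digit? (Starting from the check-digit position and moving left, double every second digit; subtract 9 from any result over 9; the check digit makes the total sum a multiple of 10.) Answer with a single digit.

Partial digits right→left: 5 1 5 8 5 5 8 7 3
Double every second digit counting from the check-digit position (so the 1st, 3rd, 5th, ... of the partial from the right).
  doubled (with −9 where >9): 1 1 1 7 6 → sum 16
  kept as-is: 1 8 5 7 → sum 21
Total = 16 + 21 = 37.
Check digit = (10 − (37 mod 10)) mod 10 = 3.

3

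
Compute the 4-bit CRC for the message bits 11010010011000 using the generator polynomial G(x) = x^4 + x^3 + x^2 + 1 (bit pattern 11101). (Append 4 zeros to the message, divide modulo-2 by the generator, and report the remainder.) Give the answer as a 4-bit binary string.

0011

Append 4 zeros: 110100100110000000. Divide by 11101 (XOR where the leading bit is 1):
  pos 0: 11010 XOR 11101 = 00111
  pos 2: 11101 XOR 11101 = 00000
  pos 9: 11000 XOR 11101 = 00101
  pos 11: 10100 XOR 11101 = 01001
  pos 12: 10010 XOR 11101 = 01111
  pos 13: 11110 XOR 11101 = 00011
Remainder (last 4 bits) = 0011. This is the CRC / FCS.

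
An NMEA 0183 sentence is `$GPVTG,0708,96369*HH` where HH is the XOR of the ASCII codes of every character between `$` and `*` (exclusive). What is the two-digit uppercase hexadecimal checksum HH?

6E

XOR the ASCII codes of the payload characters:
  'G' = 0x47 → acc = 0x47
  'P' = 0x50 → acc = 0x17
  'V' = 0x56 → acc = 0x41
  'T' = 0x54 → acc = 0x15
  'G' = 0x47 → acc = 0x52
  ',' = 0x2C → acc = 0x7E
  '0' = 0x30 → acc = 0x4E
  '7' = 0x37 → acc = 0x79
  '0' = 0x30 → acc = 0x49
  '8' = 0x38 → acc = 0x71
  ',' = 0x2C → acc = 0x5D
  '9' = 0x39 → acc = 0x64
  '6' = 0x36 → acc = 0x52
  '3' = 0x33 → acc = 0x61
  '6' = 0x36 → acc = 0x57
  '9' = 0x39 → acc = 0x6E
Checksum = 0x6E.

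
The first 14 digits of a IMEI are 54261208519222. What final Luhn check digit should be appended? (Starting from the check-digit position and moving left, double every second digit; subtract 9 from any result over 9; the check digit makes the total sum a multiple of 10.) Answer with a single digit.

Partial digits right→left: 2 2 2 9 1 5 8 0 2 1 6 2 4 5
Double every second digit counting from the check-digit position (so the 1st, 3rd, 5th, ... of the partial from the right).
  doubled (with −9 where >9): 4 4 2 7 4 3 8 → sum 32
  kept as-is: 2 9 5 0 1 2 5 → sum 24
Total = 32 + 24 = 56.
Check digit = (10 − (56 mod 10)) mod 10 = 4.

4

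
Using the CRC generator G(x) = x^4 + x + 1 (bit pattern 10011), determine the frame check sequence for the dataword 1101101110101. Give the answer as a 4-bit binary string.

0110

Append 4 zeros: 11011011101010000. Divide by 10011 (XOR where the leading bit is 1):
  pos 0: 11011 XOR 10011 = 01000
  pos 1: 10000 XOR 10011 = 00011
  pos 4: 11111 XOR 10011 = 01100
  pos 5: 11000 XOR 10011 = 01011
  pos 6: 10111 XOR 10011 = 00100
  pos 8: 10001 XOR 10011 = 00010
  pos 11: 10000 XOR 10011 = 00011
Remainder (last 4 bits) = 0110. This is the CRC / FCS.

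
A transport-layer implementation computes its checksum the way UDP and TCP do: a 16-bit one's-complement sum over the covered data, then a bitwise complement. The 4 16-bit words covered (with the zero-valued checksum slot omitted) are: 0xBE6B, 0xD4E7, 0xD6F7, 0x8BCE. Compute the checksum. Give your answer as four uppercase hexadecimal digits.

One's-complement addition (fold any carry out of bit 15 back into bit 0):
  0xBE6B + 0xD4E7 = 0x19352 → wrap carry → 0x9353
  0x9353 + 0xD6F7 = 0x16A4A → wrap carry → 0x6A4B
  0x6A4B + 0x8BCE = 0x0F619
One's-complement sum = 0xF619.
Checksum = ~0xF619 & 0xFFFF = 0x09E6.

09E6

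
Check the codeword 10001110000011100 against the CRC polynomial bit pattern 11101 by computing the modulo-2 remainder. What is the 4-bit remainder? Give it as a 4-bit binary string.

0111

Modulo-2 division of 10001110000011100 by 11101:
  pos 0: 10001 XOR 11101 = 01100
  pos 1: 11001 XOR 11101 = 00100
  pos 3: 10010 XOR 11101 = 01111
  pos 4: 11110 XOR 11101 = 00011
  pos 7: 11000 XOR 11101 = 00101
  pos 9: 10111 XOR 11101 = 01010
  pos 10: 10101 XOR 11101 = 01000
  pos 11: 10000 XOR 11101 = 01101
  pos 12: 11010 XOR 11101 = 00111
Remainder = 0111 (nonzero — an error is detected).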